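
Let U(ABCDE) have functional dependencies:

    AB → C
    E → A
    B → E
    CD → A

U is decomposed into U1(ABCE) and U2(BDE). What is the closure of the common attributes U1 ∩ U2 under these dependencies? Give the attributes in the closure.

ABCE

U1 ∩ U2 = {BE}.
E → A applies, adding A
AB → C applies, adding C
Closure: {ABCE}.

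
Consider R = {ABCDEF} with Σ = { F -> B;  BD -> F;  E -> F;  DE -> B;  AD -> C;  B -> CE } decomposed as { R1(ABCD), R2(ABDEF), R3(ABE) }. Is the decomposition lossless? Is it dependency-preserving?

lossless and dependency-preserving

Lossless test (chase): Rows 1 and 2 agree on BD; apply BD→F and equate their F entries. Rows 2 and 3 agree on E; apply E→F and equate their F entries. Rows 1 and 2 agree on AD; apply AD→C and equate their C entries. Rows 1 and 2 agree on B; apply B→CE and equate their CE entries. Rows 1 and 3 agree on B; apply B→CE and equate their CE entries. Row 1 is now all distinguished symbols — the join is lossless.
Dependency preservation: B → CE is not contained in any single fragment, but the restricted closure of its left-hand side across the fragments still reaches the right-hand side; the remaining FDs each lie inside some fragment. All dependencies are preserved.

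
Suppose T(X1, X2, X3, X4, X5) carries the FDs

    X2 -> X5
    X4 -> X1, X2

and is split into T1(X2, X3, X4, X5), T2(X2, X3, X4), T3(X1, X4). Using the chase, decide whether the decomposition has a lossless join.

Yes

Chase test. Columns are X1, X2, X3, X4, X5; row i has aⱼ where attribute j ∈ Ti, else bᵢⱼ.
Initial tableau (one row per fragment):
  row 1: b11 a2 a3 a4 a5
  row 2: b21 a2 a3 a4 b25
  row 3: a1 b32 b33 a4 b35
Rows 1 and 2 agree on X2; apply X2→X5 and equate their X5 entries.
Rows 1 and 2 agree on X4; apply X4→X1, X2 and equate their X1, X2 entries.
Rows 1 and 3 agree on X4; apply X4→X1, X2 and equate their X1, X2 entries.
Rows 1 and 3 agree on X2; apply X2→X5 and equate their X5 entries.
Row 1 is now all distinguished symbols — the join is lossless.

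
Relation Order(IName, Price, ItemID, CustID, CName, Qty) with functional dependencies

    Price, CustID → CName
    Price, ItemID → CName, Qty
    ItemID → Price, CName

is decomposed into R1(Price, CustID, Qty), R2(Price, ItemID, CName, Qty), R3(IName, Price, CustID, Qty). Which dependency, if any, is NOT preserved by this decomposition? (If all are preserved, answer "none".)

Price, CustID → CName

Check Price, CustID → CName: no single fragment contains all of {Price, CustID, CName}, and the restricted closure of {Price, CustID} across the fragments never reaches {CName}.
Price, ItemID → CName, Qty is preserved.
ItemID → Price, CName is preserved.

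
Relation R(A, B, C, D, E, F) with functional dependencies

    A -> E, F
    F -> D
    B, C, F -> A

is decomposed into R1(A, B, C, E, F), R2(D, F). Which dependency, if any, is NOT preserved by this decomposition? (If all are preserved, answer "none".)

none

A → E, F lies within R1.
F → D lies within R2.
B, C, F → A lies within R1.
Every dependency is enforceable on the fragments, so the decomposition is dependency-preserving.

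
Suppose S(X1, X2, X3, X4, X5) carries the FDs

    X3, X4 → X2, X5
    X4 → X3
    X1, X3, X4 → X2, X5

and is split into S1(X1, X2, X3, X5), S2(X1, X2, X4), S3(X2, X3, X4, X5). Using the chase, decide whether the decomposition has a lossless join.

Chase test. Columns are X1, X2, X3, X4, X5; row i has aⱼ where attribute j ∈ Si, else bᵢⱼ.
Initial tableau (one row per fragment):
  row 1: a1 a2 a3 b14 a5
  row 2: a1 a2 b23 a4 b25
  row 3: b31 a2 a3 a4 a5
Rows 2 and 3 agree on X4; apply X4→X3 and equate their X3 entries.
Rows 2 and 3 agree on X3, X4; apply X3, X4→X2, X5 and equate their X2, X5 entries.
Row 2 is now all distinguished symbols — the join is lossless.

Yes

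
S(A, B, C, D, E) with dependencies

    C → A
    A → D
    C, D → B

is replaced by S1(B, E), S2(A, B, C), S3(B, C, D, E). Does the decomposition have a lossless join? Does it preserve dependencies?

Lossless test (chase): Rows 2 and 3 agree on C; apply C→A and equate their A entries. Rows 2 and 3 agree on A; apply A→D and equate their D entries. Row 3 is now all distinguished symbols — the join is lossless.
Dependency preservation: the restricted closure of {A} across the fragments never reaches {D}, so A → D cannot be enforced without a join — not preserved.

lossless but not dependency-preserving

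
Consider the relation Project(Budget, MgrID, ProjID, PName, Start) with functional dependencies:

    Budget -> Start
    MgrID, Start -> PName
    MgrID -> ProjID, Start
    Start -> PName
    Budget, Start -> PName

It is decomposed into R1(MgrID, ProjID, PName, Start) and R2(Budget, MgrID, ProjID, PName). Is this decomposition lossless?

Yes

Common attributes: R1 ∩ R2 = {MgrID, ProjID, PName}.
Closure of {MgrID, ProjID, PName}: MgrID → ProjID, Start applies, adding Start. So (MgrID, ProjID, PName)⁺ = {MgrID, ProjID, PName, Start}.
This closure contains every attribute of R1, so R1 ∩ R2 → R1. The join is lossless.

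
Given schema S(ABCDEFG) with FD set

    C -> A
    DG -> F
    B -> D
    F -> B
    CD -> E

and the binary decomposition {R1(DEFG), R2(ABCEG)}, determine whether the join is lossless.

Common attributes: R1 ∩ R2 = {EG}.
No dependency enlarges {EG}, so (EG)⁺ = {EG}.
The closure contains neither all of R1 = {DEFG} nor all of R2 = {ABCEG}, so the common attributes are not a superkey of either fragment. The join is lossy.

No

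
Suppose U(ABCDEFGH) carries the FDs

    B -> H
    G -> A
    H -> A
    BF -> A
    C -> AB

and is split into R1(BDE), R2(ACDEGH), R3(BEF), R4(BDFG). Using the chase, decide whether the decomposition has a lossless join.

Chase test. Columns are ABCDEFGH; row i has aⱼ where attribute j ∈ Ri, else bᵢⱼ.
Initial tableau (one row per fragment):
  row 1: b11 a2 b13 a4 a5 b16 b17 b18
  row 2: a1 b22 a3 a4 a5 b26 a7 a8
  row 3: b31 a2 b33 b34 a5 a6 b37 b38
  row 4: b41 a2 b43 a4 b45 a6 a7 b48
Rows 1 and 3 agree on B; apply B→H and equate their H entries.
Rows 1 and 4 agree on B; apply B→H and equate their H entries.
Rows 2 and 4 agree on G; apply G→A and equate their A entries.
Rows 1 and 3 agree on H; apply H→A and equate their A entries.
Rows 1 and 4 agree on H; apply H→A and equate their A entries.
No row becomes fully distinguished — the join is lossy.

No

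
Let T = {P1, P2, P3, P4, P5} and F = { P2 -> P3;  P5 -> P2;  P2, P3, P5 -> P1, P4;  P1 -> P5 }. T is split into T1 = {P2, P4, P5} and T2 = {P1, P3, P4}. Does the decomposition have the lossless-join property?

No

Common attributes: T1 ∩ T2 = {P4}.
No dependency enlarges {P4}, so (P4)⁺ = {P4}.
The closure contains neither all of T1 = {P2, P4, P5} nor all of T2 = {P1, P3, P4}, so the common attributes are not a superkey of either fragment. The join is lossy.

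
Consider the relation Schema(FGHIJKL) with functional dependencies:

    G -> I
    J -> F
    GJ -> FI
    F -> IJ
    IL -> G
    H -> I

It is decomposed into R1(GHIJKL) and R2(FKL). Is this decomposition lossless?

No

Common attributes: R1 ∩ R2 = {KL}.
No dependency enlarges {KL}, so (KL)⁺ = {KL}.
The closure contains neither all of R1 = {GHIJKL} nor all of R2 = {FKL}, so the common attributes are not a superkey of either fragment. The join is lossy.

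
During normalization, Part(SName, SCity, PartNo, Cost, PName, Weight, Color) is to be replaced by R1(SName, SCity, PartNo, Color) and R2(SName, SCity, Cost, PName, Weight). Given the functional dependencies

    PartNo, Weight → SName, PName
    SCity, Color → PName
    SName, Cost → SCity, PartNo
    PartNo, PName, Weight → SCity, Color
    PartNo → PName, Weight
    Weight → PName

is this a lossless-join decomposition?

No

Common attributes: R1 ∩ R2 = {SName, SCity}.
No dependency enlarges {SName, SCity}, so (SName, SCity)⁺ = {SName, SCity}.
The closure contains neither all of R1 = {SName, SCity, PartNo, Color} nor all of R2 = {SName, SCity, Cost, PName, Weight}, so the common attributes are not a superkey of either fragment. The join is lossy.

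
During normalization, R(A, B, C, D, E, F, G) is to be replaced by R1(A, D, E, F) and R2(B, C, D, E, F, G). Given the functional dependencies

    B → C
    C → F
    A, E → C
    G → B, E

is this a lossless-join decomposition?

No

Common attributes: R1 ∩ R2 = {D, E, F}.
No dependency enlarges {D, E, F}, so (D, E, F)⁺ = {D, E, F}.
The closure contains neither all of R1 = {A, D, E, F} nor all of R2 = {B, C, D, E, F, G}, so the common attributes are not a superkey of either fragment. The join is lossy.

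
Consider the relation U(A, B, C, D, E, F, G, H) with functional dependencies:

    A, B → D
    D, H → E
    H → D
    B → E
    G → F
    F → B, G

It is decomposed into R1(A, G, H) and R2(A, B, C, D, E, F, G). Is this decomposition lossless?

Common attributes: R1 ∩ R2 = {A, G}.
Closure of {A, G}: G → F applies, adding F; F → B, G applies, adding B; A, B → D applies, adding D; B → E applies, adding E. So (A, G)⁺ = {A, B, D, E, F, G}.
The closure contains neither all of R1 = {A, G, H} nor all of R2 = {A, B, C, D, E, F, G}, so the common attributes are not a superkey of either fragment. The join is lossy.

No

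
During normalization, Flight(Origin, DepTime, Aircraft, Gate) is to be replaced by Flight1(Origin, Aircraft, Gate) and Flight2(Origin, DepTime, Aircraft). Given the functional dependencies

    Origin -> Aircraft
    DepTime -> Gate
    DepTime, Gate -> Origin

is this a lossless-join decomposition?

No

Common attributes: Flight1 ∩ Flight2 = {Origin, Aircraft}.
No dependency enlarges {Origin, Aircraft}, so (Origin, Aircraft)⁺ = {Origin, Aircraft}.
The closure contains neither all of Flight1 = {Origin, Aircraft, Gate} nor all of Flight2 = {Origin, DepTime, Aircraft}, so the common attributes are not a superkey of either fragment. The join is lossy.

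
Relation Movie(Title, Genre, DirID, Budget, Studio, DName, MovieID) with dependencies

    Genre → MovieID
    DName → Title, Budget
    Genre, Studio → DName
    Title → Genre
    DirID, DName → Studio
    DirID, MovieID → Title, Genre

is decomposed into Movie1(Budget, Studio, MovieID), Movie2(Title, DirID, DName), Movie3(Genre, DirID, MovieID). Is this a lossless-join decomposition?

Chase test. Columns are Title, Genre, DirID, Budget, Studio, DName, MovieID; row i has aⱼ where attribute j ∈ Moviei, else bᵢⱼ.
Initial tableau (one row per fragment):
  row 1: b11 b12 b13 a4 a5 b16 a7
  row 2: a1 b22 a3 b24 b25 a6 b27
  row 3: b31 a2 a3 b34 b35 b36 a7
No row becomes fully distinguished — the join is lossy.

No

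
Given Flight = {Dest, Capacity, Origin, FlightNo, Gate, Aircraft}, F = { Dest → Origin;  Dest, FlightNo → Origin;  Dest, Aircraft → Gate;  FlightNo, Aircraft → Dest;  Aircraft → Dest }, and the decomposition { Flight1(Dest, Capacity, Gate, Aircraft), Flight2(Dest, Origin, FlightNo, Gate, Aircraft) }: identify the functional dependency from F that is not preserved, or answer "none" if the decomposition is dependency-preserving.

none

Dest → Origin lies within Flight2.
Dest, FlightNo → Origin lies within Flight2.
Dest, Aircraft → Gate lies within Flight1.
FlightNo, Aircraft → Dest lies within Flight2.
Aircraft → Dest lies within Flight1.
Every dependency is enforceable on the fragments, so the decomposition is dependency-preserving.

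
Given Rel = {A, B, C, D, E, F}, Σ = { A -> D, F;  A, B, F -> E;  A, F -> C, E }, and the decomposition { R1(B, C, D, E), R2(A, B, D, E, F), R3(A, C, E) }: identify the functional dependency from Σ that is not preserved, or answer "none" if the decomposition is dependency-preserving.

none

A → D, F lies within R2.
A, B, F → E lies within R2.
A, F → C, E: restricted closure across fragments reaches C, E.
Every dependency is enforceable on the fragments, so the decomposition is dependency-preserving.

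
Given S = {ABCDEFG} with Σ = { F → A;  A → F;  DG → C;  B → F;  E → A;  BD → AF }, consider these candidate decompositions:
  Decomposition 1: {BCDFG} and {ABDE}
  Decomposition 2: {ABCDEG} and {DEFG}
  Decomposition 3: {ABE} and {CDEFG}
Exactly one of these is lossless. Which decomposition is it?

Decomposition 1: common = {BD}, closure = {ABDF} → lossy.
Decomposition 2: common = {DEG}, closure = {ACDEFG} → lossless.
Decomposition 3: common = {E}, closure = {AEF} → lossy.

Decomposition 2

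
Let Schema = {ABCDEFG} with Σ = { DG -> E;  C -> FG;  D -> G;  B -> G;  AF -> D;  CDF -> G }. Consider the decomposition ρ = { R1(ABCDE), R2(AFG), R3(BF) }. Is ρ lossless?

Chase test. Columns are ABCDEFG; row i has aⱼ where attribute j ∈ Ri, else bᵢⱼ.
Initial tableau (one row per fragment):
  row 1: a1 a2 a3 a4 a5 b16 b17
  row 2: a1 b22 b23 b24 b25 a6 a7
  row 3: b31 a2 b33 b34 b35 a6 b37
Rows 1 and 3 agree on B; apply B→G and equate their G entries.
No row becomes fully distinguished — the join is lossy.

No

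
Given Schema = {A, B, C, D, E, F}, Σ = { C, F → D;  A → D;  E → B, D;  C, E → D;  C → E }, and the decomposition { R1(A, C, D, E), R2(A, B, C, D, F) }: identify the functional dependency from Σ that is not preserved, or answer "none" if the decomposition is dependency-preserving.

E → B, D

Check E → B, D: no single fragment contains all of {B, D, E}, and the restricted closure of {E} across the fragments never reaches {B, D}.
C, F → D is preserved.
A → D is preserved.
C, E → D is preserved.
C → E is preserved.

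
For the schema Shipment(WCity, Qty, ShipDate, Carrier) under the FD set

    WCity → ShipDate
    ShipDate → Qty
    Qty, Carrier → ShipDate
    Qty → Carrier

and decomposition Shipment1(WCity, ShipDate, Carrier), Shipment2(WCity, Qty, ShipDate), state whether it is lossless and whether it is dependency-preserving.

Lossless test: (WCity, ShipDate)⁺ = {WCity, Qty, ShipDate, Carrier}, which contains all of one fragment — lossless.
Dependency preservation: Qty, Carrier → ShipDate; Qty → Carrier are not contained in any single fragment, but the restricted closure of each left-hand side across the fragments still reaches the right-hand side; the remaining FDs each lie inside some fragment. All dependencies are preserved.

lossless and dependency-preserving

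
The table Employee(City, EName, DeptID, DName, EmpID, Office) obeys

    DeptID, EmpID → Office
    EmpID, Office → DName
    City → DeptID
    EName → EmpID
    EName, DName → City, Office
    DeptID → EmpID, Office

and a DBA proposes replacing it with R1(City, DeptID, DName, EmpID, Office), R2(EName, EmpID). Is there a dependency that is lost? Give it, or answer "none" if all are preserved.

Check EName, DName → City, Office: no single fragment contains all of {City, EName, DName, Office}, and the restricted closure of {EName, DName} across the fragments never reaches {City, Office}.
DeptID, EmpID → Office is preserved.
EmpID, Office → DName is preserved.
City → DeptID is preserved.
EName → EmpID is preserved.
DeptID → EmpID, Office is preserved.

EName, DName → City, Office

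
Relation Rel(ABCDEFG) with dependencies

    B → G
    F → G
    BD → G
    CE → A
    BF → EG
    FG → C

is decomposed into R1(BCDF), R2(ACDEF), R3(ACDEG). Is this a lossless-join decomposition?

No

Chase test. Columns are ABCDEFG; row i has aⱼ where attribute j ∈ Ri, else bᵢⱼ.
Initial tableau (one row per fragment):
  row 1: b11 a2 a3 a4 b15 a6 b17
  row 2: a1 b22 a3 a4 a5 a6 b27
  row 3: a1 b32 a3 a4 a5 b36 a7
Rows 1 and 2 agree on F; apply F→G and equate their G entries.
No row becomes fully distinguished — the join is lossy.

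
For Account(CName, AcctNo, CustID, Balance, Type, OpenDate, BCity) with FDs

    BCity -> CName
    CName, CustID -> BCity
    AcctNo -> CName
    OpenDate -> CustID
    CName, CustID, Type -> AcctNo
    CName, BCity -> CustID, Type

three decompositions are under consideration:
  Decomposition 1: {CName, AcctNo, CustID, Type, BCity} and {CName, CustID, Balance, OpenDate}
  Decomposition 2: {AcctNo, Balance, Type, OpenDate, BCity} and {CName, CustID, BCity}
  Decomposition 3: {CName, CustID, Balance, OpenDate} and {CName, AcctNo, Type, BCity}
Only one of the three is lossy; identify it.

Decomposition 1: common = {CName, CustID}, closure = {CName, AcctNo, CustID, Type, BCity} → lossless.
Decomposition 2: common = {BCity}, closure = {CName, AcctNo, CustID, Type, BCity} → lossless.
Decomposition 3: common = {CName}, closure = {CName} → lossy.

Decomposition 3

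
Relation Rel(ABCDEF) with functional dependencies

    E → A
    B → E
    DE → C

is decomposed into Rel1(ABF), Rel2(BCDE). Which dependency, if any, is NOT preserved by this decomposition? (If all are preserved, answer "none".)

E → A

Check E → A: no single fragment contains all of {AE}, and the restricted closure of {E} across the fragments never reaches {A}.
B → E is preserved.
DE → C is preserved.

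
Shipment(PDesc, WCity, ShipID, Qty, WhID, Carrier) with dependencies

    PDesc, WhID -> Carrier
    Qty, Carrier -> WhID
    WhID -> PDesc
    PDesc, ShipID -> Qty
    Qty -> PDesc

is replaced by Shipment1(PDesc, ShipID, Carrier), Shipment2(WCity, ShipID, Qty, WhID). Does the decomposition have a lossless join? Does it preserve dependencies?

lossy and not dependency-preserving

Lossless test: (ShipID)⁺ = {ShipID}, which is a superkey of neither fragment — lossy.
Dependency preservation: the restricted closure of {PDesc, WhID} across the fragments never reaches {Carrier}, so PDesc, WhID → Carrier cannot be enforced without a join — not preserved.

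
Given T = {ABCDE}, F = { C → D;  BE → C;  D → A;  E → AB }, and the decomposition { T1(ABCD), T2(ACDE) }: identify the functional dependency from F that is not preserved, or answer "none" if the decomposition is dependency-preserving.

E → AB

Check E → AB: no single fragment contains all of {ABE}, and the restricted closure of {E} across the fragments never reaches {AB}.
C → D is preserved.
BE → C is preserved.
D → A is preserved.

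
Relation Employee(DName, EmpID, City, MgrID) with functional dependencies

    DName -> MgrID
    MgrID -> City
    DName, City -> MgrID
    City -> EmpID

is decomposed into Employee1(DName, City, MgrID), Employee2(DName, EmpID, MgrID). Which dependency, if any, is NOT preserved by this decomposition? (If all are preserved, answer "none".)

City -> EmpID

Check City → EmpID: no single fragment contains all of {EmpID, City}, and the restricted closure of {City} across the fragments never reaches {EmpID}.
DName → MgrID is preserved.
MgrID → City is preserved.
DName, City → MgrID is preserved.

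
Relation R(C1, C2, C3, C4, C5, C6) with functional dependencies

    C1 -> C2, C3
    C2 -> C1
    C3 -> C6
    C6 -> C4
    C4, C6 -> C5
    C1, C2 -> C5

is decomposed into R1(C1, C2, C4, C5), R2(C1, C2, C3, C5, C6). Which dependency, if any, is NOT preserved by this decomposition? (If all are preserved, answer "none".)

Check C6 → C4: no single fragment contains all of {C4, C6}, and the restricted closure of {C6} across the fragments never reaches {C4}.
C1 → C2, C3 is preserved.
C2 → C1 is preserved.
C3 → C6 is preserved.
C4, C6 → C5 is preserved.
C1, C2 → C5 is preserved.

C6 -> C4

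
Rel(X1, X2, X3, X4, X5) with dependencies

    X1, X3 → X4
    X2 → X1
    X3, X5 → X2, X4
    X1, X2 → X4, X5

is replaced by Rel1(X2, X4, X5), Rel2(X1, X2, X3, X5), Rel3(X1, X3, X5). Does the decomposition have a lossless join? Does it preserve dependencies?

Lossless test (chase): Rows 2 and 3 agree on X1, X3; apply X1, X3→X4 and equate their X4 entries. Rows 1 and 2 agree on X2; apply X2→X1 and equate their X1 entries. Rows 2 and 3 agree on X3, X5; apply X3, X5→X2, X4 and equate their X2, X4 entries. Rows 1 and 2 agree on X1, X2; apply X1, X2→X4, X5 and equate their X4, X5 entries. Row 2 is now all distinguished symbols — the join is lossless.
Dependency preservation: the restricted closure of {X1, X3} across the fragments never reaches {X4}, so X1, X3 → X4 cannot be enforced without a join — not preserved.

lossless but not dependency-preserving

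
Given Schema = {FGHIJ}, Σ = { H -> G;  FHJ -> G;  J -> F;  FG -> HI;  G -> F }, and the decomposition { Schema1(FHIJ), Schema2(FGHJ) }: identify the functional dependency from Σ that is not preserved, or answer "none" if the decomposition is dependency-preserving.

none

H → G lies within Schema2.
FHJ → G lies within Schema2.
J → F lies within Schema1.
FG → HI: restricted closure across fragments reaches HI.
G → F lies within Schema2.
Every dependency is enforceable on the fragments, so the decomposition is dependency-preserving.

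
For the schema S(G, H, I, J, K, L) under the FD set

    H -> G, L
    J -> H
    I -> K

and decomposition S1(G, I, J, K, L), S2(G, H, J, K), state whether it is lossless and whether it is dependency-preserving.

Lossless test: (G, J, K)⁺ = {G, H, J, K, L}, which contains all of one fragment — lossless.
Dependency preservation: the restricted closure of {H} across the fragments never reaches {G, L}, so H → G, L cannot be enforced without a join — not preserved.

lossless but not dependency-preserving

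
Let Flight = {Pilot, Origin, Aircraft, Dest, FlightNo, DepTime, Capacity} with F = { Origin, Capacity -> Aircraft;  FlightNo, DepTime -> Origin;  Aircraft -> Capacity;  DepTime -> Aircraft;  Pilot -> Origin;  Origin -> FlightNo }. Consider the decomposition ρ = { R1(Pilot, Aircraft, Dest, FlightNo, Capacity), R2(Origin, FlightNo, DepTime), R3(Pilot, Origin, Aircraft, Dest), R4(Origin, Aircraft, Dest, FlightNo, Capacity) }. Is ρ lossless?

Chase test. Columns are Pilot, Origin, Aircraft, Dest, FlightNo, DepTime, Capacity; row i has aⱼ where attribute j ∈ Ri, else bᵢⱼ.
Initial tableau (one row per fragment):
  row 1: a1 b12 a3 a4 a5 b16 a7
  row 2: b21 a2 b23 b24 a5 a6 b27
  row 3: a1 a2 a3 a4 b35 b36 b37
  row 4: b41 a2 a3 a4 a5 b46 a7
Rows 1 and 3 agree on Aircraft; apply Aircraft→Capacity and equate their Capacity entries.
Rows 1 and 3 agree on Pilot; apply Pilot→Origin and equate their Origin entries.
Rows 1 and 3 agree on Origin; apply Origin→FlightNo and equate their FlightNo entries.
No row becomes fully distinguished — the join is lossy.

No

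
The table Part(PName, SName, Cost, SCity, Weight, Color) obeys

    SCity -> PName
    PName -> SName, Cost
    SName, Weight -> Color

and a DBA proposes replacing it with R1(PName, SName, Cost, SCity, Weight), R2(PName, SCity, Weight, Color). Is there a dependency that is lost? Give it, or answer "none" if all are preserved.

Check SName, Weight → Color: no single fragment contains all of {SName, Weight, Color}, and the restricted closure of {SName, Weight} across the fragments never reaches {Color}.
SCity → PName is preserved.
PName → SName, Cost is preserved.

SName, Weight -> Color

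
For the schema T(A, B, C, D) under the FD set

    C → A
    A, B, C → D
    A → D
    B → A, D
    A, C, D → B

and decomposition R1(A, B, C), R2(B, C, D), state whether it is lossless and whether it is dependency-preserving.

Lossless test: (B, C)⁺ = {A, B, C, D}, which contains all of one fragment — lossless.
Dependency preservation: the restricted closure of {A} across the fragments never reaches {D}, so A → D cannot be enforced without a join — not preserved.

lossless but not dependency-preserving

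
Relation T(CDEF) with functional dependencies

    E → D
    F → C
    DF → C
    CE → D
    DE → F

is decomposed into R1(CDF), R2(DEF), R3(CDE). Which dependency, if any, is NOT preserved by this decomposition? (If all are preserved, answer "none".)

E → D lies within R2.
F → C lies within R1.
DF → C lies within R1.
CE → D lies within R3.
DE → F lies within R2.
Every dependency is enforceable on the fragments, so the decomposition is dependency-preserving.

none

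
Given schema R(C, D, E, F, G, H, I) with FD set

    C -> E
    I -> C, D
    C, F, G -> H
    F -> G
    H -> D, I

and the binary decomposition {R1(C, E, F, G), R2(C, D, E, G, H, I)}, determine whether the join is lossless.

No

Common attributes: R1 ∩ R2 = {C, E, G}.
No dependency enlarges {C, E, G}, so (C, E, G)⁺ = {C, E, G}.
The closure contains neither all of R1 = {C, E, F, G} nor all of R2 = {C, D, E, G, H, I}, so the common attributes are not a superkey of either fragment. The join is lossy.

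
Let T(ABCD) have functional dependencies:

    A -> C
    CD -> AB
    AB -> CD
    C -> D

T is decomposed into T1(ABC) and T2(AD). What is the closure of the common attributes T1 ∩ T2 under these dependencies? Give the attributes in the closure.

ABCD

T1 ∩ T2 = {A}.
A → C applies, adding C
C → D applies, adding D
CD → AB applies, adding B
Closure: {ABCD}.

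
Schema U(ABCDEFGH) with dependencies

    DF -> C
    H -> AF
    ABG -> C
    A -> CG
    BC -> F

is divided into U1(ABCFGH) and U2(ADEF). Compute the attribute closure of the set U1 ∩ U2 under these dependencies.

U1 ∩ U2 = {AF}.
A → CG applies, adding CG
Closure: {ACFG}.

ACFG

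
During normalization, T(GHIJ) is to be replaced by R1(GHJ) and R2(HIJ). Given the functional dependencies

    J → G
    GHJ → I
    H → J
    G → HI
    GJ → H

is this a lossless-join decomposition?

Common attributes: R1 ∩ R2 = {HJ}.
Closure of {HJ}: J → G applies, adding G; GHJ → I applies, adding I. So (HJ)⁺ = {GHIJ}.
This closure contains every attribute of R1, so R1 ∩ R2 → R1. The join is lossless.

Yes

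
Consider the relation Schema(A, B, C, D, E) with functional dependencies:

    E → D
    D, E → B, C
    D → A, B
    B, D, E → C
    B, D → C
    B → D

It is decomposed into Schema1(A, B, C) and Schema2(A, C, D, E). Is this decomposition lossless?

Common attributes: Schema1 ∩ Schema2 = {A, C}.
No dependency enlarges {A, C}, so (A, C)⁺ = {A, C}.
The closure contains neither all of Schema1 = {A, B, C} nor all of Schema2 = {A, C, D, E}, so the common attributes are not a superkey of either fragment. The join is lossy.

No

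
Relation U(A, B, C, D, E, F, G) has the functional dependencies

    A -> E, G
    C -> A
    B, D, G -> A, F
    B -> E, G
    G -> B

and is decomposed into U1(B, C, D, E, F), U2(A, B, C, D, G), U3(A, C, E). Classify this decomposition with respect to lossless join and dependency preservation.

Lossless test (chase): Rows 2 and 3 agree on A; apply A→E, G and equate their E, G entries. Rows 1 and 2 agree on C; apply C→A and equate their A entries. Rows 1 and 2 agree on B; apply B→E, G and equate their E, G entries. Rows 1 and 3 agree on G; apply G→B and equate their B entries. Rows 1 and 2 agree on B, D, G; apply B, D, G→A, F and equate their A, F entries. Row 1 is now all distinguished symbols — the join is lossless.
Dependency preservation: A → E, G; B, D, G → A, F; B → E, G are not contained in any single fragment, but the restricted closure of each left-hand side across the fragments still reaches the right-hand side; the remaining FDs each lie inside some fragment. All dependencies are preserved.

lossless and dependency-preserving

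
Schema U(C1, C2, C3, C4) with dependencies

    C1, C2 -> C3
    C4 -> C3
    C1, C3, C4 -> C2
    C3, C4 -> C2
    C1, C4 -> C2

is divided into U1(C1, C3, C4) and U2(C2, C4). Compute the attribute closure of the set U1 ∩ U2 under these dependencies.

U1 ∩ U2 = {C4}.
C4 → C3 applies, adding C3
C3, C4 → C2 applies, adding C2
Closure: {C2, C3, C4}.

C2, C3, C4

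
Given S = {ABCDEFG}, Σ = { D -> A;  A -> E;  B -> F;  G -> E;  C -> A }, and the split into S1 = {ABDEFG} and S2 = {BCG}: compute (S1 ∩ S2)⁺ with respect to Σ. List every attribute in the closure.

S1 ∩ S2 = {BG}.
B → F applies, adding F
G → E applies, adding E
Closure: {BEFG}.

BEFG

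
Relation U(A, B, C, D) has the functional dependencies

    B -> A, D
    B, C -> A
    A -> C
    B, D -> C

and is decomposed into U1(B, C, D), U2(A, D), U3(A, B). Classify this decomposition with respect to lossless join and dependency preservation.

lossless but not dependency-preserving

Lossless test (chase): Rows 1 and 3 agree on B; apply B→A, D and equate their A, D entries. Rows 1 and 2 agree on A; apply A→C and equate their C entries. Rows 1 and 3 agree on A; apply A→C and equate their C entries. Row 1 is now all distinguished symbols — the join is lossless.
Dependency preservation: the restricted closure of {A} across the fragments never reaches {C}, so A → C cannot be enforced without a join — not preserved.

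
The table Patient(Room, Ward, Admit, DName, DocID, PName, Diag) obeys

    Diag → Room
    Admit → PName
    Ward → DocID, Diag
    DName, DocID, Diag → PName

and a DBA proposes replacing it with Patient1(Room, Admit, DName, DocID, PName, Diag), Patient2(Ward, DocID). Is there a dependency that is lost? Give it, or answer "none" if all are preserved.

Check Ward → DocID, Diag: no single fragment contains all of {Ward, DocID, Diag}, and the restricted closure of {Ward} across the fragments never reaches {DocID, Diag}.
Diag → Room is preserved.
Admit → PName is preserved.
DName, DocID, Diag → PName is preserved.

Ward → DocID, Diag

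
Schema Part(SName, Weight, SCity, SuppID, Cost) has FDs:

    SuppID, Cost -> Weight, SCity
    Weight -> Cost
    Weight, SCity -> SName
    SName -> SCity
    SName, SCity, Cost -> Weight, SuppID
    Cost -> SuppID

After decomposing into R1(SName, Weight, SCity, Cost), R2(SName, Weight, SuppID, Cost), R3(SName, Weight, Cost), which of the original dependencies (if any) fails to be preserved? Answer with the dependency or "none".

SuppID, Cost → Weight, SCity: restricted closure across fragments reaches Weight, SCity.
Weight → Cost lies within R1.
Weight, SCity → SName lies within R1.
SName → SCity lies within R1.
SName, SCity, Cost → Weight, SuppID: restricted closure across fragments reaches Weight, SuppID.
Cost → SuppID lies within R2.
Every dependency is enforceable on the fragments, so the decomposition is dependency-preserving.

none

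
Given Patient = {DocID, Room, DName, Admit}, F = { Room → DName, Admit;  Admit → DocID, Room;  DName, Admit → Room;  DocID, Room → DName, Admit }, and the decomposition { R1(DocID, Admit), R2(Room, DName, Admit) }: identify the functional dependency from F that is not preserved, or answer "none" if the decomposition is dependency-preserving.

none

Room → DName, Admit lies within R2.
Admit → DocID, Room: restricted closure across fragments reaches DocID, Room.
DName, Admit → Room lies within R2.
DocID, Room → DName, Admit: restricted closure across fragments reaches DName, Admit.
Every dependency is enforceable on the fragments, so the decomposition is dependency-preserving.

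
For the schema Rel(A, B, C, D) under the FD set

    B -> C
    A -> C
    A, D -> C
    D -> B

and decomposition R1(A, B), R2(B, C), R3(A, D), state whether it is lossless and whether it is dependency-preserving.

Lossless test (chase): Rows 1 and 2 agree on B; apply B→C and equate their C entries. Rows 1 and 3 agree on A; apply A→C and equate their C entries. No row becomes fully distinguished — the join is lossy.
Dependency preservation: the restricted closure of {A} across the fragments never reaches {C}, so A → C cannot be enforced without a join — not preserved.

lossy and not dependency-preserving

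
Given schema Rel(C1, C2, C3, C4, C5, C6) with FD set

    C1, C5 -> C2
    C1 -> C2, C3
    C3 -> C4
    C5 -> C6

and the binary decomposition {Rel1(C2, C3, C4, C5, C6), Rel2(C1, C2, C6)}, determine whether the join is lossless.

Common attributes: Rel1 ∩ Rel2 = {C2, C6}.
No dependency enlarges {C2, C6}, so (C2, C6)⁺ = {C2, C6}.
The closure contains neither all of Rel1 = {C2, C3, C4, C5, C6} nor all of Rel2 = {C1, C2, C6}, so the common attributes are not a superkey of either fragment. The join is lossy.

No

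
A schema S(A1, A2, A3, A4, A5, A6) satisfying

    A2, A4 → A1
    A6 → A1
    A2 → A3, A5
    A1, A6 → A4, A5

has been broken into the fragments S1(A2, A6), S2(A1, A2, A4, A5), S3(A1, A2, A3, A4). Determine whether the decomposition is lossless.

Chase test. Columns are A1, A2, A3, A4, A5, A6; row i has aⱼ where attribute j ∈ Si, else bᵢⱼ.
Initial tableau (one row per fragment):
  row 1: b11 a2 b13 b14 b15 a6
  row 2: a1 a2 b23 a4 a5 b26
  row 3: a1 a2 a3 a4 b35 b36
Rows 1 and 2 agree on A2; apply A2→A3, A5 and equate their A3, A5 entries.
Rows 1 and 3 agree on A2; apply A2→A3, A5 and equate their A3, A5 entries.
No row becomes fully distinguished — the join is lossy.

No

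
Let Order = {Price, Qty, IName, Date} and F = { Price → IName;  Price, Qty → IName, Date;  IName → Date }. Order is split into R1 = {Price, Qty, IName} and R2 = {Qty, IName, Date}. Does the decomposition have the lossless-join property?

Yes

Common attributes: R1 ∩ R2 = {Qty, IName}.
Closure of {Qty, IName}: IName → Date applies, adding Date. So (Qty, IName)⁺ = {Qty, IName, Date}.
This closure contains every attribute of R2, so R1 ∩ R2 → R2. The join is lossless.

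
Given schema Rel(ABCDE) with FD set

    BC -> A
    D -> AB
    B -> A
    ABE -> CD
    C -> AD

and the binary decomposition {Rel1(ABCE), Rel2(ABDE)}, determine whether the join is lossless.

Common attributes: Rel1 ∩ Rel2 = {ABE}.
Closure of {ABE}: ABE → CD applies, adding CD. So (ABE)⁺ = {ABCDE}.
This closure contains every attribute of Rel1, so Rel1 ∩ Rel2 → Rel1. The join is lossless.

Yes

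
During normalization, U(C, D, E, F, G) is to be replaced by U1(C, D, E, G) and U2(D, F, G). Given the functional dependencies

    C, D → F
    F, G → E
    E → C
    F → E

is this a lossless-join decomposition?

No

Common attributes: U1 ∩ U2 = {D, G}.
No dependency enlarges {D, G}, so (D, G)⁺ = {D, G}.
The closure contains neither all of U1 = {C, D, E, G} nor all of U2 = {D, F, G}, so the common attributes are not a superkey of either fragment. The join is lossy.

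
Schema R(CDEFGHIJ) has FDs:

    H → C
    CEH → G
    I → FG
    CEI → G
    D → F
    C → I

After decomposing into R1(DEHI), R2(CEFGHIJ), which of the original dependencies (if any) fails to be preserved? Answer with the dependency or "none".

Check D → F: no single fragment contains all of {DF}, and the restricted closure of {D} across the fragments never reaches {F}.
H → C is preserved.
CEH → G is preserved.
I → FG is preserved.
CEI → G is preserved.
C → I is preserved.

D → F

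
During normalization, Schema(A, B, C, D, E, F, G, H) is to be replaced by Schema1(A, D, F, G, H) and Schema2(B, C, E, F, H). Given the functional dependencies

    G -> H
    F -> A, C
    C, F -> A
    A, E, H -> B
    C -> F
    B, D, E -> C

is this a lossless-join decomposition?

No

Common attributes: Schema1 ∩ Schema2 = {F, H}.
Closure of {F, H}: F → A, C applies, adding A, C. So (F, H)⁺ = {A, C, F, H}.
The closure contains neither all of Schema1 = {A, D, F, G, H} nor all of Schema2 = {B, C, E, F, H}, so the common attributes are not a superkey of either fragment. The join is lossy.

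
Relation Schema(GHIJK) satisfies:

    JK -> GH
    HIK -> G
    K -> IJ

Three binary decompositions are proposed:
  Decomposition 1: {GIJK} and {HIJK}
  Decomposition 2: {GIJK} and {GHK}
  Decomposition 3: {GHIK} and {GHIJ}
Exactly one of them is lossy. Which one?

Decomposition 3

Decomposition 1: common = {IJK}, closure = {GHIJK} → lossless.
Decomposition 2: common = {GK}, closure = {GHIJK} → lossless.
Decomposition 3: common = {GHI}, closure = {GHI} → lossy.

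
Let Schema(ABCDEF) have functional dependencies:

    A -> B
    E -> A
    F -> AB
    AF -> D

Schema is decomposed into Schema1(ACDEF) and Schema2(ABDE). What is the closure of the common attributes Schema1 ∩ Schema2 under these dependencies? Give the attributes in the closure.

Schema1 ∩ Schema2 = {ADE}.
A → B applies, adding B
Closure: {ABDE}.

ABDE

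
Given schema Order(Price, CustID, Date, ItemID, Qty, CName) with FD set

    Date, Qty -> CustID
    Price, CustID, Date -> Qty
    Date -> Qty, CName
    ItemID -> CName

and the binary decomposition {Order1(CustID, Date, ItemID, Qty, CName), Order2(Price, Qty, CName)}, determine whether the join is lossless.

No

Common attributes: Order1 ∩ Order2 = {Qty, CName}.
No dependency enlarges {Qty, CName}, so (Qty, CName)⁺ = {Qty, CName}.
The closure contains neither all of Order1 = {CustID, Date, ItemID, Qty, CName} nor all of Order2 = {Price, Qty, CName}, so the common attributes are not a superkey of either fragment. The join is lossy.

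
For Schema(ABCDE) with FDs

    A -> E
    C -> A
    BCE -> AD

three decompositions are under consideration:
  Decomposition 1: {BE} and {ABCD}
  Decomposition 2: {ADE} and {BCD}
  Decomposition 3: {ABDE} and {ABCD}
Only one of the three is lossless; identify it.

Decomposition 1: common = {B}, closure = {B} → lossy.
Decomposition 2: common = {D}, closure = {D} → lossy.
Decomposition 3: common = {ABD}, closure = {ABDE} → lossless.

Decomposition 3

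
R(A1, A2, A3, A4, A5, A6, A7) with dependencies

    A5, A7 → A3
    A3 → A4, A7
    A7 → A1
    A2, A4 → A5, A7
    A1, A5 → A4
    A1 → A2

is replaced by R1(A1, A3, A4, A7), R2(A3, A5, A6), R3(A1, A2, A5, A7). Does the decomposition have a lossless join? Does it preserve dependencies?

lossless but not dependency-preserving

Lossless test (chase): Rows 1 and 2 agree on A3; apply A3→A4, A7 and equate their A4, A7 entries. Rows 1 and 2 agree on A7; apply A7→A1 and equate their A1 entries. Rows 2 and 3 agree on A1, A5; apply A1, A5→A4 and equate their A4 entries. Rows 1 and 2 agree on A1; apply A1→A2 and equate their A2 entries. Rows 1 and 3 agree on A1; apply A1→A2 and equate their A2 entries. Rows 2 and 3 agree on A5, A7; apply A5, A7→A3 and equate their A3 entries. Rows 1 and 2 agree on A2, A4; apply A2, A4→A5, A7 and equate their A5, A7 entries. Row 2 is now all distinguished symbols — the join is lossless.
Dependency preservation: the restricted closure of {A5, A7} across the fragments never reaches {A3}, so A5, A7 → A3 cannot be enforced without a join — not preserved.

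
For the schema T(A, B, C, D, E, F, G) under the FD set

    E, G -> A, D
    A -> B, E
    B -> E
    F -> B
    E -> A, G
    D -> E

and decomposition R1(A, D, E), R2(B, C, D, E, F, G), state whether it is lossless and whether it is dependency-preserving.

lossless and dependency-preserving

Lossless test: (D, E)⁺ = {A, B, D, E, G}, which contains all of one fragment — lossless.
Dependency preservation: E, G → A, D; A → B, E; E → A, G are not contained in any single fragment, but the restricted closure of each left-hand side across the fragments still reaches the right-hand side; the remaining FDs each lie inside some fragment. All dependencies are preserved.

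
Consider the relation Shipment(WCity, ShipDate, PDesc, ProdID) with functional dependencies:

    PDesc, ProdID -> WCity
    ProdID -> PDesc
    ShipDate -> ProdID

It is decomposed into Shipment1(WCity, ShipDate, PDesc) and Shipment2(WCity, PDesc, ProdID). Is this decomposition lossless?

No

Common attributes: Shipment1 ∩ Shipment2 = {WCity, PDesc}.
No dependency enlarges {WCity, PDesc}, so (WCity, PDesc)⁺ = {WCity, PDesc}.
The closure contains neither all of Shipment1 = {WCity, ShipDate, PDesc} nor all of Shipment2 = {WCity, PDesc, ProdID}, so the common attributes are not a superkey of either fragment. The join is lossy.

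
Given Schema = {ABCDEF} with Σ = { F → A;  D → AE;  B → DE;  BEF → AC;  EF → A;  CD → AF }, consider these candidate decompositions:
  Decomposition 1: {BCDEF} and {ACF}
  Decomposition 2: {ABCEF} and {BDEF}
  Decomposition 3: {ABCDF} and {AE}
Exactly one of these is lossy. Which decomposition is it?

Decomposition 1: common = {CF}, closure = {ACF} → lossless.
Decomposition 2: common = {BEF}, closure = {ABCDEF} → lossless.
Decomposition 3: common = {A}, closure = {A} → lossy.

Decomposition 3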